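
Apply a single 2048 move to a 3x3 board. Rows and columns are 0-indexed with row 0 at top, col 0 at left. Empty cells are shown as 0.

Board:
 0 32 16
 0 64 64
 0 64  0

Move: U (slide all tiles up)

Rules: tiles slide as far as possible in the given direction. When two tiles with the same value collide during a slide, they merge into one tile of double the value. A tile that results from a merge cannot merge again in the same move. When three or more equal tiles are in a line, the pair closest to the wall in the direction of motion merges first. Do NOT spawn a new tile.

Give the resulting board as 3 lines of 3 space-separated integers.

Slide up:
col 0: [0, 0, 0] -> [0, 0, 0]
col 1: [32, 64, 64] -> [32, 128, 0]
col 2: [16, 64, 0] -> [16, 64, 0]

Answer:   0  32  16
  0 128  64
  0   0   0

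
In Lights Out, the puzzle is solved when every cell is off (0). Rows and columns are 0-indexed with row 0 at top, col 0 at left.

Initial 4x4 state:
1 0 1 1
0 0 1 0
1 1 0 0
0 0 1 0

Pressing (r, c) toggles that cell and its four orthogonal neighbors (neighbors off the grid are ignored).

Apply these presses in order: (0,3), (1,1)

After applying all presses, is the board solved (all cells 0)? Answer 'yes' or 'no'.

Answer: no

Derivation:
After press 1 at (0,3):
1 0 0 0
0 0 1 1
1 1 0 0
0 0 1 0

After press 2 at (1,1):
1 1 0 0
1 1 0 1
1 0 0 0
0 0 1 0

Lights still on: 7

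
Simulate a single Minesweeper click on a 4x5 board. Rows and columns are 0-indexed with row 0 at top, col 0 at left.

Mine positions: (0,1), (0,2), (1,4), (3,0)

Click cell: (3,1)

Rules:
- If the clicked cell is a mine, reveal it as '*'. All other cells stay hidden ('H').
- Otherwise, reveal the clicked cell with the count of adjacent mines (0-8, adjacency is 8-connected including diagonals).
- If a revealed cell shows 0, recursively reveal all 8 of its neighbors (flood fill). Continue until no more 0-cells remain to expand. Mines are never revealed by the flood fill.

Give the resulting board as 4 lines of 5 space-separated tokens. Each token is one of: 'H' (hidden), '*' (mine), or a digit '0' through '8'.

H H H H H
H H H H H
H H H H H
H 1 H H H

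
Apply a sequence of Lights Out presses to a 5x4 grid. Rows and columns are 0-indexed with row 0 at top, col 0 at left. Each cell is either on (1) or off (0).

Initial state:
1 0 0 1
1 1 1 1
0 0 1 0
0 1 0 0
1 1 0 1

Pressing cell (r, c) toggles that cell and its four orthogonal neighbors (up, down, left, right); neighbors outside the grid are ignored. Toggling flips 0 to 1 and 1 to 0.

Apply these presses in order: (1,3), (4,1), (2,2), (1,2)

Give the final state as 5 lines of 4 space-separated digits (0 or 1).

Answer: 1 0 1 0
1 0 0 1
0 1 1 0
0 0 1 0
0 0 1 1

Derivation:
After press 1 at (1,3):
1 0 0 0
1 1 0 0
0 0 1 1
0 1 0 0
1 1 0 1

After press 2 at (4,1):
1 0 0 0
1 1 0 0
0 0 1 1
0 0 0 0
0 0 1 1

After press 3 at (2,2):
1 0 0 0
1 1 1 0
0 1 0 0
0 0 1 0
0 0 1 1

After press 4 at (1,2):
1 0 1 0
1 0 0 1
0 1 1 0
0 0 1 0
0 0 1 1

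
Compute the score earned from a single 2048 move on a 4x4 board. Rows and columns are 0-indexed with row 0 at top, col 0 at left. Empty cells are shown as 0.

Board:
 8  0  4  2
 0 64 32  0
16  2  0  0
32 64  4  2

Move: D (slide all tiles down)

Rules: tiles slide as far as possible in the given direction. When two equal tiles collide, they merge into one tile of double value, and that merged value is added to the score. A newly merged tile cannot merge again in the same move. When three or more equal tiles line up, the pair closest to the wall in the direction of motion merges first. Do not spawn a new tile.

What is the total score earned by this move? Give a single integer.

Answer: 4

Derivation:
Slide down:
col 0: [8, 0, 16, 32] -> [0, 8, 16, 32]  score +0 (running 0)
col 1: [0, 64, 2, 64] -> [0, 64, 2, 64]  score +0 (running 0)
col 2: [4, 32, 0, 4] -> [0, 4, 32, 4]  score +0 (running 0)
col 3: [2, 0, 0, 2] -> [0, 0, 0, 4]  score +4 (running 4)
Board after move:
 0  0  0  0
 8 64  4  0
16  2 32  0
32 64  4  4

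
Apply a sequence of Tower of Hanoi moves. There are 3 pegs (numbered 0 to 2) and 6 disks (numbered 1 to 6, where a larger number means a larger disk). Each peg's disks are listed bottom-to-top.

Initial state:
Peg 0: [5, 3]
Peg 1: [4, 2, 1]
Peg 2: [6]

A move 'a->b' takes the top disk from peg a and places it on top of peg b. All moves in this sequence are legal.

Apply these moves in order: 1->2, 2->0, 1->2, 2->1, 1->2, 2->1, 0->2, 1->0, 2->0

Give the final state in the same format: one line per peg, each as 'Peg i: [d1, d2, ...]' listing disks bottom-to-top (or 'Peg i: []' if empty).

Answer: Peg 0: [5, 3, 2, 1]
Peg 1: [4]
Peg 2: [6]

Derivation:
After move 1 (1->2):
Peg 0: [5, 3]
Peg 1: [4, 2]
Peg 2: [6, 1]

After move 2 (2->0):
Peg 0: [5, 3, 1]
Peg 1: [4, 2]
Peg 2: [6]

After move 3 (1->2):
Peg 0: [5, 3, 1]
Peg 1: [4]
Peg 2: [6, 2]

After move 4 (2->1):
Peg 0: [5, 3, 1]
Peg 1: [4, 2]
Peg 2: [6]

After move 5 (1->2):
Peg 0: [5, 3, 1]
Peg 1: [4]
Peg 2: [6, 2]

After move 6 (2->1):
Peg 0: [5, 3, 1]
Peg 1: [4, 2]
Peg 2: [6]

After move 7 (0->2):
Peg 0: [5, 3]
Peg 1: [4, 2]
Peg 2: [6, 1]

After move 8 (1->0):
Peg 0: [5, 3, 2]
Peg 1: [4]
Peg 2: [6, 1]

After move 9 (2->0):
Peg 0: [5, 3, 2, 1]
Peg 1: [4]
Peg 2: [6]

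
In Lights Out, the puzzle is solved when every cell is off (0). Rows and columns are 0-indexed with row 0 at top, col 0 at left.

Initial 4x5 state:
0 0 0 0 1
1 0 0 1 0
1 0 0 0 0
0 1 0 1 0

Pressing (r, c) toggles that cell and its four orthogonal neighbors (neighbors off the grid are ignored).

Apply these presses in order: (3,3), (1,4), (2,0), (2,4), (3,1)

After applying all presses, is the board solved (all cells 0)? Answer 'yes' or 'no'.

After press 1 at (3,3):
0 0 0 0 1
1 0 0 1 0
1 0 0 1 0
0 1 1 0 1

After press 2 at (1,4):
0 0 0 0 0
1 0 0 0 1
1 0 0 1 1
0 1 1 0 1

After press 3 at (2,0):
0 0 0 0 0
0 0 0 0 1
0 1 0 1 1
1 1 1 0 1

After press 4 at (2,4):
0 0 0 0 0
0 0 0 0 0
0 1 0 0 0
1 1 1 0 0

After press 5 at (3,1):
0 0 0 0 0
0 0 0 0 0
0 0 0 0 0
0 0 0 0 0

Lights still on: 0

Answer: yes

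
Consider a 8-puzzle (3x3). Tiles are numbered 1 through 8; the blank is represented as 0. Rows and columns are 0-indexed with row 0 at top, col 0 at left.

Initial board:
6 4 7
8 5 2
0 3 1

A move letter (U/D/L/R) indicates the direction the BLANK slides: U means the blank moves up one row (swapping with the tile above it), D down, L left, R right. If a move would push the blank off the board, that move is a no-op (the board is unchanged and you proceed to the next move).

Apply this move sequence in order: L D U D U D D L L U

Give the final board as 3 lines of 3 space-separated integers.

Answer: 6 4 7
0 5 2
8 3 1

Derivation:
After move 1 (L):
6 4 7
8 5 2
0 3 1

After move 2 (D):
6 4 7
8 5 2
0 3 1

After move 3 (U):
6 4 7
0 5 2
8 3 1

After move 4 (D):
6 4 7
8 5 2
0 3 1

After move 5 (U):
6 4 7
0 5 2
8 3 1

After move 6 (D):
6 4 7
8 5 2
0 3 1

After move 7 (D):
6 4 7
8 5 2
0 3 1

After move 8 (L):
6 4 7
8 5 2
0 3 1

After move 9 (L):
6 4 7
8 5 2
0 3 1

After move 10 (U):
6 4 7
0 5 2
8 3 1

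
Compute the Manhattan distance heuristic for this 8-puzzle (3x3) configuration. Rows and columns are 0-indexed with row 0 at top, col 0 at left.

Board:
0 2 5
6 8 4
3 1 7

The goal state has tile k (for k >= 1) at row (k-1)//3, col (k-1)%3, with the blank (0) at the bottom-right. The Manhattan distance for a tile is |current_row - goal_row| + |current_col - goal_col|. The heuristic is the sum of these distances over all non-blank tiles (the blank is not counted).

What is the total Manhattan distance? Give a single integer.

Answer: 16

Derivation:
Tile 2: at (0,1), goal (0,1), distance |0-0|+|1-1| = 0
Tile 5: at (0,2), goal (1,1), distance |0-1|+|2-1| = 2
Tile 6: at (1,0), goal (1,2), distance |1-1|+|0-2| = 2
Tile 8: at (1,1), goal (2,1), distance |1-2|+|1-1| = 1
Tile 4: at (1,2), goal (1,0), distance |1-1|+|2-0| = 2
Tile 3: at (2,0), goal (0,2), distance |2-0|+|0-2| = 4
Tile 1: at (2,1), goal (0,0), distance |2-0|+|1-0| = 3
Tile 7: at (2,2), goal (2,0), distance |2-2|+|2-0| = 2
Sum: 0 + 2 + 2 + 1 + 2 + 4 + 3 + 2 = 16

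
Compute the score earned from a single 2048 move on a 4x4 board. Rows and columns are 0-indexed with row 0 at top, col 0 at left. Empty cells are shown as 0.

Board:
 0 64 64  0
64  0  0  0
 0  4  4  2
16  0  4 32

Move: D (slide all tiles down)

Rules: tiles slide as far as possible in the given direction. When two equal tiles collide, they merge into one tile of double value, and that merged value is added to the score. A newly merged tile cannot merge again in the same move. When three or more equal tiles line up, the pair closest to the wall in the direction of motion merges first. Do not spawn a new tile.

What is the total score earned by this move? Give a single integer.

Answer: 8

Derivation:
Slide down:
col 0: [0, 64, 0, 16] -> [0, 0, 64, 16]  score +0 (running 0)
col 1: [64, 0, 4, 0] -> [0, 0, 64, 4]  score +0 (running 0)
col 2: [64, 0, 4, 4] -> [0, 0, 64, 8]  score +8 (running 8)
col 3: [0, 0, 2, 32] -> [0, 0, 2, 32]  score +0 (running 8)
Board after move:
 0  0  0  0
 0  0  0  0
64 64 64  2
16  4  8 32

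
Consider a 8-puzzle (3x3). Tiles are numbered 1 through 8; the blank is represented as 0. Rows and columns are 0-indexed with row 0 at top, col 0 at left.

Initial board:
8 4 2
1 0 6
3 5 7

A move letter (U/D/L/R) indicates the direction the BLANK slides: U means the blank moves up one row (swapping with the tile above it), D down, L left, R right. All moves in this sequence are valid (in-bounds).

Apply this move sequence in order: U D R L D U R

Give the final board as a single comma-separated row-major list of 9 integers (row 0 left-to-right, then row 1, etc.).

Answer: 8, 4, 2, 1, 6, 0, 3, 5, 7

Derivation:
After move 1 (U):
8 0 2
1 4 6
3 5 7

After move 2 (D):
8 4 2
1 0 6
3 5 7

After move 3 (R):
8 4 2
1 6 0
3 5 7

After move 4 (L):
8 4 2
1 0 6
3 5 7

After move 5 (D):
8 4 2
1 5 6
3 0 7

After move 6 (U):
8 4 2
1 0 6
3 5 7

After move 7 (R):
8 4 2
1 6 0
3 5 7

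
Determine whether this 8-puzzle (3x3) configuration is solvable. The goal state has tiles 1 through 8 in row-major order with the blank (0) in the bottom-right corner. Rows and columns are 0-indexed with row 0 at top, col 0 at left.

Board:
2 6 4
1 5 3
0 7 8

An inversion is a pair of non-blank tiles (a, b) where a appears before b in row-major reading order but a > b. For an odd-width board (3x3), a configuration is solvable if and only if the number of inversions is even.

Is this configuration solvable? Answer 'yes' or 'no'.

Answer: yes

Derivation:
Inversions (pairs i<j in row-major order where tile[i] > tile[j] > 0): 8
8 is even, so the puzzle is solvable.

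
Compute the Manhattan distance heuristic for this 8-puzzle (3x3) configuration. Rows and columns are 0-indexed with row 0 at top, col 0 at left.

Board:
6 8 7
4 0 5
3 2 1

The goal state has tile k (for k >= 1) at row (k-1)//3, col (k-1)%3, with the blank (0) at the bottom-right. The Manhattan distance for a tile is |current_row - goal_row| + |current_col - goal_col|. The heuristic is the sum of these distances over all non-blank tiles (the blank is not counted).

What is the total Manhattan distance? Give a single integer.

Tile 6: (0,0)->(1,2) = 3
Tile 8: (0,1)->(2,1) = 2
Tile 7: (0,2)->(2,0) = 4
Tile 4: (1,0)->(1,0) = 0
Tile 5: (1,2)->(1,1) = 1
Tile 3: (2,0)->(0,2) = 4
Tile 2: (2,1)->(0,1) = 2
Tile 1: (2,2)->(0,0) = 4
Sum: 3 + 2 + 4 + 0 + 1 + 4 + 2 + 4 = 20

Answer: 20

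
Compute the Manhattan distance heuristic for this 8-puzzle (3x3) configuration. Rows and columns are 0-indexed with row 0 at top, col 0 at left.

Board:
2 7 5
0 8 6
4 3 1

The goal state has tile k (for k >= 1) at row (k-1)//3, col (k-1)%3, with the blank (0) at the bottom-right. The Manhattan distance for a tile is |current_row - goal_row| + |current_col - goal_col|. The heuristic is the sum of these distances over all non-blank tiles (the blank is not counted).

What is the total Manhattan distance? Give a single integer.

Answer: 15

Derivation:
Tile 2: at (0,0), goal (0,1), distance |0-0|+|0-1| = 1
Tile 7: at (0,1), goal (2,0), distance |0-2|+|1-0| = 3
Tile 5: at (0,2), goal (1,1), distance |0-1|+|2-1| = 2
Tile 8: at (1,1), goal (2,1), distance |1-2|+|1-1| = 1
Tile 6: at (1,2), goal (1,2), distance |1-1|+|2-2| = 0
Tile 4: at (2,0), goal (1,0), distance |2-1|+|0-0| = 1
Tile 3: at (2,1), goal (0,2), distance |2-0|+|1-2| = 3
Tile 1: at (2,2), goal (0,0), distance |2-0|+|2-0| = 4
Sum: 1 + 3 + 2 + 1 + 0 + 1 + 3 + 4 = 15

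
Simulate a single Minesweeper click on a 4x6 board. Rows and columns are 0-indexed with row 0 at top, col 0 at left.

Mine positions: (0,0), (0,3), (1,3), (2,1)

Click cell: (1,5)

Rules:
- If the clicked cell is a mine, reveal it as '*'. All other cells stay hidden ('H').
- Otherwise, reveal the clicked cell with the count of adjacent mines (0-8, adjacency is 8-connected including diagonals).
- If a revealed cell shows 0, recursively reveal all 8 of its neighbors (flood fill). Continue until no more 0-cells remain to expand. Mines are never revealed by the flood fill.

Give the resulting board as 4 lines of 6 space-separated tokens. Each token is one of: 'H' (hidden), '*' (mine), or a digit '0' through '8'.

H H H H 2 0
H H H H 2 0
H H 2 1 1 0
H H 1 0 0 0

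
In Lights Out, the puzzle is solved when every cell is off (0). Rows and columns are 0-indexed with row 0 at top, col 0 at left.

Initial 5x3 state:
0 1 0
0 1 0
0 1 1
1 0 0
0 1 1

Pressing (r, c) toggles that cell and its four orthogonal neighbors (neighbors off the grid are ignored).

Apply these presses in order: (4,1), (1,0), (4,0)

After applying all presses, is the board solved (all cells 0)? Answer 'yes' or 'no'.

After press 1 at (4,1):
0 1 0
0 1 0
0 1 1
1 1 0
1 0 0

After press 2 at (1,0):
1 1 0
1 0 0
1 1 1
1 1 0
1 0 0

After press 3 at (4,0):
1 1 0
1 0 0
1 1 1
0 1 0
0 1 0

Lights still on: 8

Answer: no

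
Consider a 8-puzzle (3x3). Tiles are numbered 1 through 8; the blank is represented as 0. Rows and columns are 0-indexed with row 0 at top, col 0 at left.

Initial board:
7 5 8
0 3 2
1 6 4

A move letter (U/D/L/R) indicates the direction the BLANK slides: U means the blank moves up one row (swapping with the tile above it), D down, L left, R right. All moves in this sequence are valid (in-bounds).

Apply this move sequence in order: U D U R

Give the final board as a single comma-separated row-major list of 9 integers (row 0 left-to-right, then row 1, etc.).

After move 1 (U):
0 5 8
7 3 2
1 6 4

After move 2 (D):
7 5 8
0 3 2
1 6 4

After move 3 (U):
0 5 8
7 3 2
1 6 4

After move 4 (R):
5 0 8
7 3 2
1 6 4

Answer: 5, 0, 8, 7, 3, 2, 1, 6, 4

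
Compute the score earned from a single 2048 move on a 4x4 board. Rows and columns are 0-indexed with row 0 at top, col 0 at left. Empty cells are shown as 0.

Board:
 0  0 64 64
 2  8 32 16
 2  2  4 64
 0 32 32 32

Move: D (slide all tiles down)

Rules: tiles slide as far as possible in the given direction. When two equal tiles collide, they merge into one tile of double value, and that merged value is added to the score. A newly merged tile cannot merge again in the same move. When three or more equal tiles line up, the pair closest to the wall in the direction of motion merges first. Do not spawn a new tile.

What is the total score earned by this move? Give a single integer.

Slide down:
col 0: [0, 2, 2, 0] -> [0, 0, 0, 4]  score +4 (running 4)
col 1: [0, 8, 2, 32] -> [0, 8, 2, 32]  score +0 (running 4)
col 2: [64, 32, 4, 32] -> [64, 32, 4, 32]  score +0 (running 4)
col 3: [64, 16, 64, 32] -> [64, 16, 64, 32]  score +0 (running 4)
Board after move:
 0  0 64 64
 0  8 32 16
 0  2  4 64
 4 32 32 32

Answer: 4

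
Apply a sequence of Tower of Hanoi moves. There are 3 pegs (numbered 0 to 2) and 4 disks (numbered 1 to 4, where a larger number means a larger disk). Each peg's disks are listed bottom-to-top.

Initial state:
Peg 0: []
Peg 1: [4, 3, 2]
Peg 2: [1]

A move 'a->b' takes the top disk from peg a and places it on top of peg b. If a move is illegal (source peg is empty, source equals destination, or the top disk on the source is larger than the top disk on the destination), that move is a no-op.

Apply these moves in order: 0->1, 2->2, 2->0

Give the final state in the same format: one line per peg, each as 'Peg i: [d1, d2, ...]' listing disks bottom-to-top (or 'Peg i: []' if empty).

Answer: Peg 0: [1]
Peg 1: [4, 3, 2]
Peg 2: []

Derivation:
After move 1 (0->1):
Peg 0: []
Peg 1: [4, 3, 2]
Peg 2: [1]

After move 2 (2->2):
Peg 0: []
Peg 1: [4, 3, 2]
Peg 2: [1]

After move 3 (2->0):
Peg 0: [1]
Peg 1: [4, 3, 2]
Peg 2: []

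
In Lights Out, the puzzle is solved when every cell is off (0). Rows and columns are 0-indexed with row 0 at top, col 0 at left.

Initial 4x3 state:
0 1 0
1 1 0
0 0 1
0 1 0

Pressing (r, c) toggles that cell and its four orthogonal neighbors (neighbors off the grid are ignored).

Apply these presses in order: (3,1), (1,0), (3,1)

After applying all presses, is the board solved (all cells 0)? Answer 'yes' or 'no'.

Answer: no

Derivation:
After press 1 at (3,1):
0 1 0
1 1 0
0 1 1
1 0 1

After press 2 at (1,0):
1 1 0
0 0 0
1 1 1
1 0 1

After press 3 at (3,1):
1 1 0
0 0 0
1 0 1
0 1 0

Lights still on: 5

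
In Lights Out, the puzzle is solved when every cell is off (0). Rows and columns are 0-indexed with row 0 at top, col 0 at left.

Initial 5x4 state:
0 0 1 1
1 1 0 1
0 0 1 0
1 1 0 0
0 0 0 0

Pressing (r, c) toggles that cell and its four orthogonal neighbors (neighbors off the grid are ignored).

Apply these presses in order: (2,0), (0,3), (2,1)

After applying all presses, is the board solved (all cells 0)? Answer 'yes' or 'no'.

After press 1 at (2,0):
0 0 1 1
0 1 0 1
1 1 1 0
0 1 0 0
0 0 0 0

After press 2 at (0,3):
0 0 0 0
0 1 0 0
1 1 1 0
0 1 0 0
0 0 0 0

After press 3 at (2,1):
0 0 0 0
0 0 0 0
0 0 0 0
0 0 0 0
0 0 0 0

Lights still on: 0

Answer: yes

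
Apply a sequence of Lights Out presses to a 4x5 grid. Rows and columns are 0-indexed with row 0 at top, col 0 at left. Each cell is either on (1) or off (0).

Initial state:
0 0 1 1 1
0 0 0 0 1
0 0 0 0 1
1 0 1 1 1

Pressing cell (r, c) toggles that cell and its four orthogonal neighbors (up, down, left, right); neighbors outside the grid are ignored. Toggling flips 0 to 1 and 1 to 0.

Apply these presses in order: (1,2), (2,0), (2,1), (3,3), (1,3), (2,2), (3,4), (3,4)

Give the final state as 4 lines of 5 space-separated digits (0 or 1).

After press 1 at (1,2):
0 0 0 1 1
0 1 1 1 1
0 0 1 0 1
1 0 1 1 1

After press 2 at (2,0):
0 0 0 1 1
1 1 1 1 1
1 1 1 0 1
0 0 1 1 1

After press 3 at (2,1):
0 0 0 1 1
1 0 1 1 1
0 0 0 0 1
0 1 1 1 1

After press 4 at (3,3):
0 0 0 1 1
1 0 1 1 1
0 0 0 1 1
0 1 0 0 0

After press 5 at (1,3):
0 0 0 0 1
1 0 0 0 0
0 0 0 0 1
0 1 0 0 0

After press 6 at (2,2):
0 0 0 0 1
1 0 1 0 0
0 1 1 1 1
0 1 1 0 0

After press 7 at (3,4):
0 0 0 0 1
1 0 1 0 0
0 1 1 1 0
0 1 1 1 1

After press 8 at (3,4):
0 0 0 0 1
1 0 1 0 0
0 1 1 1 1
0 1 1 0 0

Answer: 0 0 0 0 1
1 0 1 0 0
0 1 1 1 1
0 1 1 0 0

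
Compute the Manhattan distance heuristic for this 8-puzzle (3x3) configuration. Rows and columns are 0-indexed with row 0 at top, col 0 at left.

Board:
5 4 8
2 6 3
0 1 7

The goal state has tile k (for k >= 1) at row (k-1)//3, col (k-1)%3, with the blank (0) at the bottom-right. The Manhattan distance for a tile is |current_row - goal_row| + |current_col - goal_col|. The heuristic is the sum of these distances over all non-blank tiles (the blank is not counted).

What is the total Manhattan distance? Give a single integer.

Answer: 16

Derivation:
Tile 5: (0,0)->(1,1) = 2
Tile 4: (0,1)->(1,0) = 2
Tile 8: (0,2)->(2,1) = 3
Tile 2: (1,0)->(0,1) = 2
Tile 6: (1,1)->(1,2) = 1
Tile 3: (1,2)->(0,2) = 1
Tile 1: (2,1)->(0,0) = 3
Tile 7: (2,2)->(2,0) = 2
Sum: 2 + 2 + 3 + 2 + 1 + 1 + 3 + 2 = 16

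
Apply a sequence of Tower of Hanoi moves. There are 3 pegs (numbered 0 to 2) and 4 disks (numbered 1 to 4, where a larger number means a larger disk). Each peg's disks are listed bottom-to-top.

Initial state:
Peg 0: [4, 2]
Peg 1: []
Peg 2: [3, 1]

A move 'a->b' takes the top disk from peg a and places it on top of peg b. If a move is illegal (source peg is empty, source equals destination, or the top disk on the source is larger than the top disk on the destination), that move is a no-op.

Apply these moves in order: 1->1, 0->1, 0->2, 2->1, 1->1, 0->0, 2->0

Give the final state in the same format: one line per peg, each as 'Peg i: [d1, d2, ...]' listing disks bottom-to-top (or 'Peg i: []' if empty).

After move 1 (1->1):
Peg 0: [4, 2]
Peg 1: []
Peg 2: [3, 1]

After move 2 (0->1):
Peg 0: [4]
Peg 1: [2]
Peg 2: [3, 1]

After move 3 (0->2):
Peg 0: [4]
Peg 1: [2]
Peg 2: [3, 1]

After move 4 (2->1):
Peg 0: [4]
Peg 1: [2, 1]
Peg 2: [3]

After move 5 (1->1):
Peg 0: [4]
Peg 1: [2, 1]
Peg 2: [3]

After move 6 (0->0):
Peg 0: [4]
Peg 1: [2, 1]
Peg 2: [3]

After move 7 (2->0):
Peg 0: [4, 3]
Peg 1: [2, 1]
Peg 2: []

Answer: Peg 0: [4, 3]
Peg 1: [2, 1]
Peg 2: []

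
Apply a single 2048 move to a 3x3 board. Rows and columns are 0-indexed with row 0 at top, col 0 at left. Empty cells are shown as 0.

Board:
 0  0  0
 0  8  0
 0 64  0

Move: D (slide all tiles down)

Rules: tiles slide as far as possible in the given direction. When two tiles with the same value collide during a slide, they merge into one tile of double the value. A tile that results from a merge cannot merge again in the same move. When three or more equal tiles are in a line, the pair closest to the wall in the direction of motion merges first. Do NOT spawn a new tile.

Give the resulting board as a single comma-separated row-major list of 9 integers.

Slide down:
col 0: [0, 0, 0] -> [0, 0, 0]
col 1: [0, 8, 64] -> [0, 8, 64]
col 2: [0, 0, 0] -> [0, 0, 0]

Answer: 0, 0, 0, 0, 8, 0, 0, 64, 0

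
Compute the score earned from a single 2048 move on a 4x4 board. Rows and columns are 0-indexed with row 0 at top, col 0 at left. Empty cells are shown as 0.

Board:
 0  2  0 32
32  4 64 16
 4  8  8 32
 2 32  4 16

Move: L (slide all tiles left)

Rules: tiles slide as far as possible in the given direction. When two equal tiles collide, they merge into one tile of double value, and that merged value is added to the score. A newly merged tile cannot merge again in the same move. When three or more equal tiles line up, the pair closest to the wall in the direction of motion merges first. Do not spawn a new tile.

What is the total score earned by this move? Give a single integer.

Slide left:
row 0: [0, 2, 0, 32] -> [2, 32, 0, 0]  score +0 (running 0)
row 1: [32, 4, 64, 16] -> [32, 4, 64, 16]  score +0 (running 0)
row 2: [4, 8, 8, 32] -> [4, 16, 32, 0]  score +16 (running 16)
row 3: [2, 32, 4, 16] -> [2, 32, 4, 16]  score +0 (running 16)
Board after move:
 2 32  0  0
32  4 64 16
 4 16 32  0
 2 32  4 16

Answer: 16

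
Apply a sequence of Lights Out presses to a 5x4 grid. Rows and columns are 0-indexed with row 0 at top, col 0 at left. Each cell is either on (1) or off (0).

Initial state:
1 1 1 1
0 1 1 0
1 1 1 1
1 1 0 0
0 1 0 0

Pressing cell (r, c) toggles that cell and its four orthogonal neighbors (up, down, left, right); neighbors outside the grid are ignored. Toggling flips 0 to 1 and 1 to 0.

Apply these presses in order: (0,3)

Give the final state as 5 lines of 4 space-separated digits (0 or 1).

Answer: 1 1 0 0
0 1 1 1
1 1 1 1
1 1 0 0
0 1 0 0

Derivation:
After press 1 at (0,3):
1 1 0 0
0 1 1 1
1 1 1 1
1 1 0 0
0 1 0 0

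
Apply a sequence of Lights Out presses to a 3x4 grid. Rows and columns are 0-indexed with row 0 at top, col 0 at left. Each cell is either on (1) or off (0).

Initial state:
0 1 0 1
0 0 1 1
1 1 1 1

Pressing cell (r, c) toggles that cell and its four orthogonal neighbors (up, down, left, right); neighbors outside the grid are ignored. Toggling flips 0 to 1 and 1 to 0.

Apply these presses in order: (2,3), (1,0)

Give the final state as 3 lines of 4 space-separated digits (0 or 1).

After press 1 at (2,3):
0 1 0 1
0 0 1 0
1 1 0 0

After press 2 at (1,0):
1 1 0 1
1 1 1 0
0 1 0 0

Answer: 1 1 0 1
1 1 1 0
0 1 0 0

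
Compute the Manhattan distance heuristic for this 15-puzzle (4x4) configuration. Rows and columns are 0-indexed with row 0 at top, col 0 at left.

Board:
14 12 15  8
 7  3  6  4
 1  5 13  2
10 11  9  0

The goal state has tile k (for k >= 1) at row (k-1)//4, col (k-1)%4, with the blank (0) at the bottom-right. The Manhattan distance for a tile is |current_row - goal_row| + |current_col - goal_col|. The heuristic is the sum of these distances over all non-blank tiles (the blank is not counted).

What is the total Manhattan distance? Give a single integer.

Tile 14: (0,0)->(3,1) = 4
Tile 12: (0,1)->(2,3) = 4
Tile 15: (0,2)->(3,2) = 3
Tile 8: (0,3)->(1,3) = 1
Tile 7: (1,0)->(1,2) = 2
Tile 3: (1,1)->(0,2) = 2
Tile 6: (1,2)->(1,1) = 1
Tile 4: (1,3)->(0,3) = 1
Tile 1: (2,0)->(0,0) = 2
Tile 5: (2,1)->(1,0) = 2
Tile 13: (2,2)->(3,0) = 3
Tile 2: (2,3)->(0,1) = 4
Tile 10: (3,0)->(2,1) = 2
Tile 11: (3,1)->(2,2) = 2
Tile 9: (3,2)->(2,0) = 3
Sum: 4 + 4 + 3 + 1 + 2 + 2 + 1 + 1 + 2 + 2 + 3 + 4 + 2 + 2 + 3 = 36

Answer: 36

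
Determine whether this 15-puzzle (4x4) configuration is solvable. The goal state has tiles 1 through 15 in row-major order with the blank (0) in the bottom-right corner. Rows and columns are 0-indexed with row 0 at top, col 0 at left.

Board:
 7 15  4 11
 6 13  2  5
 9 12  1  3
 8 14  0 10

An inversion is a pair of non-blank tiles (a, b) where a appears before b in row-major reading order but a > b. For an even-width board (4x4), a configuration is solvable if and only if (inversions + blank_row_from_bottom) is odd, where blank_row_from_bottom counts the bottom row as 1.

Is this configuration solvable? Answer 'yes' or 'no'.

Inversions: 53
Blank is in row 3 (0-indexed from top), which is row 1 counting from the bottom (bottom = 1).
53 + 1 = 54, which is even, so the puzzle is not solvable.

Answer: no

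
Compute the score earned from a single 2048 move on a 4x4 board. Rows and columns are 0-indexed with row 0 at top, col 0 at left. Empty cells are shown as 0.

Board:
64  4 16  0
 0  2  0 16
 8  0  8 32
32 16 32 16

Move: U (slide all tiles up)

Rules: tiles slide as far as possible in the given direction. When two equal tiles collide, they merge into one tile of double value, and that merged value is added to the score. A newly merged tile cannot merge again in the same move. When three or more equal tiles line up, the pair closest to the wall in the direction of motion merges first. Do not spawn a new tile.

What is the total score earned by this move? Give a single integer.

Answer: 0

Derivation:
Slide up:
col 0: [64, 0, 8, 32] -> [64, 8, 32, 0]  score +0 (running 0)
col 1: [4, 2, 0, 16] -> [4, 2, 16, 0]  score +0 (running 0)
col 2: [16, 0, 8, 32] -> [16, 8, 32, 0]  score +0 (running 0)
col 3: [0, 16, 32, 16] -> [16, 32, 16, 0]  score +0 (running 0)
Board after move:
64  4 16 16
 8  2  8 32
32 16 32 16
 0  0  0  0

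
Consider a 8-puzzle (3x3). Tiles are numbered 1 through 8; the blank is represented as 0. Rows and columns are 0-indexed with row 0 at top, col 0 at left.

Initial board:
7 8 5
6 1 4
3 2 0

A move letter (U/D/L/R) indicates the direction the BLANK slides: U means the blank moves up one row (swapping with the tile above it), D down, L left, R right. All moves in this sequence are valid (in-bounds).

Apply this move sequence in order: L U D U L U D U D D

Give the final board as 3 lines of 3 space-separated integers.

Answer: 7 8 5
3 6 4
0 1 2

Derivation:
After move 1 (L):
7 8 5
6 1 4
3 0 2

After move 2 (U):
7 8 5
6 0 4
3 1 2

After move 3 (D):
7 8 5
6 1 4
3 0 2

After move 4 (U):
7 8 5
6 0 4
3 1 2

After move 5 (L):
7 8 5
0 6 4
3 1 2

After move 6 (U):
0 8 5
7 6 4
3 1 2

After move 7 (D):
7 8 5
0 6 4
3 1 2

After move 8 (U):
0 8 5
7 6 4
3 1 2

After move 9 (D):
7 8 5
0 6 4
3 1 2

After move 10 (D):
7 8 5
3 6 4
0 1 2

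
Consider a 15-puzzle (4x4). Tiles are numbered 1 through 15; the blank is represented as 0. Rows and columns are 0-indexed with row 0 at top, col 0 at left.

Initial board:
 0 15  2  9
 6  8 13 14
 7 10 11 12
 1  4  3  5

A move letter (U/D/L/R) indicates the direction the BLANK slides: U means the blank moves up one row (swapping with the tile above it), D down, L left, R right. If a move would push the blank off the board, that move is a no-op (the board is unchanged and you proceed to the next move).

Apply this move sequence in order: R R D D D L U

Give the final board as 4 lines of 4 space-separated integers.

After move 1 (R):
15  0  2  9
 6  8 13 14
 7 10 11 12
 1  4  3  5

After move 2 (R):
15  2  0  9
 6  8 13 14
 7 10 11 12
 1  4  3  5

After move 3 (D):
15  2 13  9
 6  8  0 14
 7 10 11 12
 1  4  3  5

After move 4 (D):
15  2 13  9
 6  8 11 14
 7 10  0 12
 1  4  3  5

After move 5 (D):
15  2 13  9
 6  8 11 14
 7 10  3 12
 1  4  0  5

After move 6 (L):
15  2 13  9
 6  8 11 14
 7 10  3 12
 1  0  4  5

After move 7 (U):
15  2 13  9
 6  8 11 14
 7  0  3 12
 1 10  4  5

Answer: 15  2 13  9
 6  8 11 14
 7  0  3 12
 1 10  4  5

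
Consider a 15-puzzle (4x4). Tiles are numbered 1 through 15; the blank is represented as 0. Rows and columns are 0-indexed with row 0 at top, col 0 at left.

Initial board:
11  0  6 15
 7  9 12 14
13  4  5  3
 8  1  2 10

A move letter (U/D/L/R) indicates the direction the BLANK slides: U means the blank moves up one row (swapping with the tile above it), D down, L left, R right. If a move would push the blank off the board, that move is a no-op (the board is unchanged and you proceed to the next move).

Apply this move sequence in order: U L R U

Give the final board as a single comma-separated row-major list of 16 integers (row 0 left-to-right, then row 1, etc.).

After move 1 (U):
11  0  6 15
 7  9 12 14
13  4  5  3
 8  1  2 10

After move 2 (L):
 0 11  6 15
 7  9 12 14
13  4  5  3
 8  1  2 10

After move 3 (R):
11  0  6 15
 7  9 12 14
13  4  5  3
 8  1  2 10

After move 4 (U):
11  0  6 15
 7  9 12 14
13  4  5  3
 8  1  2 10

Answer: 11, 0, 6, 15, 7, 9, 12, 14, 13, 4, 5, 3, 8, 1, 2, 10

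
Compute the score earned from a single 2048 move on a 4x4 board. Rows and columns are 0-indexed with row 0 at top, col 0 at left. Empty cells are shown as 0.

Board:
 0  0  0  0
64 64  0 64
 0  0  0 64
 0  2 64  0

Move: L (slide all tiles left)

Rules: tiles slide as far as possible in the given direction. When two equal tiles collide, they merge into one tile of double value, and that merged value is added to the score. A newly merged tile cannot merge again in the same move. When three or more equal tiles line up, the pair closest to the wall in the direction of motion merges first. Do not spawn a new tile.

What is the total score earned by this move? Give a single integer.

Answer: 128

Derivation:
Slide left:
row 0: [0, 0, 0, 0] -> [0, 0, 0, 0]  score +0 (running 0)
row 1: [64, 64, 0, 64] -> [128, 64, 0, 0]  score +128 (running 128)
row 2: [0, 0, 0, 64] -> [64, 0, 0, 0]  score +0 (running 128)
row 3: [0, 2, 64, 0] -> [2, 64, 0, 0]  score +0 (running 128)
Board after move:
  0   0   0   0
128  64   0   0
 64   0   0   0
  2  64   0   0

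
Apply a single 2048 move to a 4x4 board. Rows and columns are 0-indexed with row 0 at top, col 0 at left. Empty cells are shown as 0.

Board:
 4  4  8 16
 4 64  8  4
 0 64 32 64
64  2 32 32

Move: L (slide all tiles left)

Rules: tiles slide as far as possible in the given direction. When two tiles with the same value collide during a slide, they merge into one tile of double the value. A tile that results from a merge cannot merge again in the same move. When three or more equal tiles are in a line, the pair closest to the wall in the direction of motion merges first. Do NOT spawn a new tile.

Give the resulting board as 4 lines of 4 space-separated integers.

Answer:  8  8 16  0
 4 64  8  4
64 32 64  0
64  2 64  0

Derivation:
Slide left:
row 0: [4, 4, 8, 16] -> [8, 8, 16, 0]
row 1: [4, 64, 8, 4] -> [4, 64, 8, 4]
row 2: [0, 64, 32, 64] -> [64, 32, 64, 0]
row 3: [64, 2, 32, 32] -> [64, 2, 64, 0]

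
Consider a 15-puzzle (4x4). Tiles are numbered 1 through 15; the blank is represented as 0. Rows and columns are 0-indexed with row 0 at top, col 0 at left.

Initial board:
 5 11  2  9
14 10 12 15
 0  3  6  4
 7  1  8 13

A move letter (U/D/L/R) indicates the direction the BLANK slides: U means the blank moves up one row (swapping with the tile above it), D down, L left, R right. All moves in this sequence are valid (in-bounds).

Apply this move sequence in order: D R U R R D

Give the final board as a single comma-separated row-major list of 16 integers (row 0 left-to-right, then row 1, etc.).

After move 1 (D):
 5 11  2  9
14 10 12 15
 7  3  6  4
 0  1  8 13

After move 2 (R):
 5 11  2  9
14 10 12 15
 7  3  6  4
 1  0  8 13

After move 3 (U):
 5 11  2  9
14 10 12 15
 7  0  6  4
 1  3  8 13

After move 4 (R):
 5 11  2  9
14 10 12 15
 7  6  0  4
 1  3  8 13

After move 5 (R):
 5 11  2  9
14 10 12 15
 7  6  4  0
 1  3  8 13

After move 6 (D):
 5 11  2  9
14 10 12 15
 7  6  4 13
 1  3  8  0

Answer: 5, 11, 2, 9, 14, 10, 12, 15, 7, 6, 4, 13, 1, 3, 8, 0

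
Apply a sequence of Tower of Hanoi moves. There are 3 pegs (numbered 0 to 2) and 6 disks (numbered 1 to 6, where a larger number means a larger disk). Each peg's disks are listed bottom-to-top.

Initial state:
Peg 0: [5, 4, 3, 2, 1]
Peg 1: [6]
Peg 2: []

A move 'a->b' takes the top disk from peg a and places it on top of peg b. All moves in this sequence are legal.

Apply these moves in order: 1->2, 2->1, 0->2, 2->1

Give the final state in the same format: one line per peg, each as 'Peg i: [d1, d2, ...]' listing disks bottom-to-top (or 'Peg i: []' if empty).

After move 1 (1->2):
Peg 0: [5, 4, 3, 2, 1]
Peg 1: []
Peg 2: [6]

After move 2 (2->1):
Peg 0: [5, 4, 3, 2, 1]
Peg 1: [6]
Peg 2: []

After move 3 (0->2):
Peg 0: [5, 4, 3, 2]
Peg 1: [6]
Peg 2: [1]

After move 4 (2->1):
Peg 0: [5, 4, 3, 2]
Peg 1: [6, 1]
Peg 2: []

Answer: Peg 0: [5, 4, 3, 2]
Peg 1: [6, 1]
Peg 2: []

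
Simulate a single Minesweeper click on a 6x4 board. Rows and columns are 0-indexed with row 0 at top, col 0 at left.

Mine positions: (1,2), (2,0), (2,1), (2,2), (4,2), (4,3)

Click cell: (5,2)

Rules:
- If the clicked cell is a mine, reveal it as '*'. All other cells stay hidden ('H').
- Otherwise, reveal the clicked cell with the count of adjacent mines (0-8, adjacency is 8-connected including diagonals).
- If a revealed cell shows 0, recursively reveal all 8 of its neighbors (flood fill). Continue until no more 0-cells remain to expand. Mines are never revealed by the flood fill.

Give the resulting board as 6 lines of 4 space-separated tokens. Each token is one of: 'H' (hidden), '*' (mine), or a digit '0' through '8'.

H H H H
H H H H
H H H H
H H H H
H H H H
H H 2 H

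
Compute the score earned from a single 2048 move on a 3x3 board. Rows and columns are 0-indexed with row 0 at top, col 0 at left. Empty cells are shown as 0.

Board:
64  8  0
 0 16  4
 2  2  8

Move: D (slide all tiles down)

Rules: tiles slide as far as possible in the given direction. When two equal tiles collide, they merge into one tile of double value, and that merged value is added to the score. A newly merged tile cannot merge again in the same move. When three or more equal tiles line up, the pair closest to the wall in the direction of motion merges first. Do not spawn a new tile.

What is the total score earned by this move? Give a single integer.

Answer: 0

Derivation:
Slide down:
col 0: [64, 0, 2] -> [0, 64, 2]  score +0 (running 0)
col 1: [8, 16, 2] -> [8, 16, 2]  score +0 (running 0)
col 2: [0, 4, 8] -> [0, 4, 8]  score +0 (running 0)
Board after move:
 0  8  0
64 16  4
 2  2  8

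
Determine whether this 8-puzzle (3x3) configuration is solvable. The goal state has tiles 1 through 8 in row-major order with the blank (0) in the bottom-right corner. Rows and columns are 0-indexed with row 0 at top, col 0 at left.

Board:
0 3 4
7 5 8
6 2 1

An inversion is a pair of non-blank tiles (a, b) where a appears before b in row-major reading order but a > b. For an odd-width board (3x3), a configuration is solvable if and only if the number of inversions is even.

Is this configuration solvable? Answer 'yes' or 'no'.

Answer: yes

Derivation:
Inversions (pairs i<j in row-major order where tile[i] > tile[j] > 0): 16
16 is even, so the puzzle is solvable.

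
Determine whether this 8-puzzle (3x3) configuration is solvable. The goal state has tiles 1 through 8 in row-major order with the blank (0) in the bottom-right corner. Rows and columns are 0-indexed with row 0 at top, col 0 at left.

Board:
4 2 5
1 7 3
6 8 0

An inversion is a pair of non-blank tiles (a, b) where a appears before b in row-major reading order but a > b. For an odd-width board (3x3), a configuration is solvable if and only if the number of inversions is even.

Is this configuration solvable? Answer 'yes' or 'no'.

Answer: yes

Derivation:
Inversions (pairs i<j in row-major order where tile[i] > tile[j] > 0): 8
8 is even, so the puzzle is solvable.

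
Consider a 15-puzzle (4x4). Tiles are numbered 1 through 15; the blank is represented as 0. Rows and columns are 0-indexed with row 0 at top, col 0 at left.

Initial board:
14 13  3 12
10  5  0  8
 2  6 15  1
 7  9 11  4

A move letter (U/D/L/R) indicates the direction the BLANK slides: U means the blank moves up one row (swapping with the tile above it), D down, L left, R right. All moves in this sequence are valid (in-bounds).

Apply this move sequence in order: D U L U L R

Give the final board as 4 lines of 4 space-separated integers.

Answer: 14  0  3 12
10 13  5  8
 2  6 15  1
 7  9 11  4

Derivation:
After move 1 (D):
14 13  3 12
10  5 15  8
 2  6  0  1
 7  9 11  4

After move 2 (U):
14 13  3 12
10  5  0  8
 2  6 15  1
 7  9 11  4

After move 3 (L):
14 13  3 12
10  0  5  8
 2  6 15  1
 7  9 11  4

After move 4 (U):
14  0  3 12
10 13  5  8
 2  6 15  1
 7  9 11  4

After move 5 (L):
 0 14  3 12
10 13  5  8
 2  6 15  1
 7  9 11  4

After move 6 (R):
14  0  3 12
10 13  5  8
 2  6 15  1
 7  9 11  4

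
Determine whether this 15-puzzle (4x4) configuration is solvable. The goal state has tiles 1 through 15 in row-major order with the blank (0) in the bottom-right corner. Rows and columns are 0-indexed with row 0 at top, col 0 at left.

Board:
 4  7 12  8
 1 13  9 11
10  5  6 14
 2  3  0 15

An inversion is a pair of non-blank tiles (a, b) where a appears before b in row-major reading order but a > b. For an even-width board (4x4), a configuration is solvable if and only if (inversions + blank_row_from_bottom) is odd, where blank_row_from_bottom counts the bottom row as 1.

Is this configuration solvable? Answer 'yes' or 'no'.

Inversions: 48
Blank is in row 3 (0-indexed from top), which is row 1 counting from the bottom (bottom = 1).
48 + 1 = 49, which is odd, so the puzzle is solvable.

Answer: yes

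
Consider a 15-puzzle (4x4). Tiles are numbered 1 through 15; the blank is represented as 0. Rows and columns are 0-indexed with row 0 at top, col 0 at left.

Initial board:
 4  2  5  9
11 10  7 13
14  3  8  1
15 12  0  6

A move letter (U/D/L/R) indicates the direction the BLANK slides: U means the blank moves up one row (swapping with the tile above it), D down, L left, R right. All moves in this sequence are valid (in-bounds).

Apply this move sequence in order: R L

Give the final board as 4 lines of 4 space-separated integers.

Answer:  4  2  5  9
11 10  7 13
14  3  8  1
15 12  0  6

Derivation:
After move 1 (R):
 4  2  5  9
11 10  7 13
14  3  8  1
15 12  6  0

After move 2 (L):
 4  2  5  9
11 10  7 13
14  3  8  1
15 12  0  6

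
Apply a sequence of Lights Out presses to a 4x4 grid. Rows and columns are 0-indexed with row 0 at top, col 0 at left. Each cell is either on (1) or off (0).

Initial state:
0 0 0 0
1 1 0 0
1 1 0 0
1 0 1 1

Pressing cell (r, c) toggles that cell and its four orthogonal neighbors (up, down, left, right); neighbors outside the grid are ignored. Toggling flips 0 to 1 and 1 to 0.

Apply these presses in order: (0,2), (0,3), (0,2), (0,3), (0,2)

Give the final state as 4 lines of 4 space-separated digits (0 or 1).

Answer: 0 1 1 1
1 1 1 0
1 1 0 0
1 0 1 1

Derivation:
After press 1 at (0,2):
0 1 1 1
1 1 1 0
1 1 0 0
1 0 1 1

After press 2 at (0,3):
0 1 0 0
1 1 1 1
1 1 0 0
1 0 1 1

After press 3 at (0,2):
0 0 1 1
1 1 0 1
1 1 0 0
1 0 1 1

After press 4 at (0,3):
0 0 0 0
1 1 0 0
1 1 0 0
1 0 1 1

After press 5 at (0,2):
0 1 1 1
1 1 1 0
1 1 0 0
1 0 1 1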